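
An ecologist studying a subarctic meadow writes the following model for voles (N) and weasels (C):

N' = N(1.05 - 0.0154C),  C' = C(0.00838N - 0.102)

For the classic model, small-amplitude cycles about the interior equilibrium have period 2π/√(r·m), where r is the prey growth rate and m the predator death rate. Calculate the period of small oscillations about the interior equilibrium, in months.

Here r = 1.05 and m = 0.102, so r·m = 0.107.
ω = √0.107 = 0.327 per month, hence T = 2π/ω ≈ 19.2 months.

T ≈ 19.2 months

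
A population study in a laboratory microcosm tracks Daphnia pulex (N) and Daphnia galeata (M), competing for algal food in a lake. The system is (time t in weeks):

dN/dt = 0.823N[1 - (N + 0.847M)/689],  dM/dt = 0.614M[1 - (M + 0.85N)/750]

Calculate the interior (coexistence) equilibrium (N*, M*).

Setting both brackets to zero gives the nullclines N + 0.847M = 689 and 0.85N + M = 750.
Substituting M = 750 - 0.85N into the first: N(1 - 0.847·0.85) = 689 - 0.847·750.
So N* = 53.8/0.28 = 192, and then M* = 750 - 0.85·192 = 587.

N* ≈ 192, M* ≈ 587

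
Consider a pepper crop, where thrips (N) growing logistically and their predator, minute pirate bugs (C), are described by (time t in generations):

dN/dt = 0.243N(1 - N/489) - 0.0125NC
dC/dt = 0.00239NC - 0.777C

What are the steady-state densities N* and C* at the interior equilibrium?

N* ≈ 325, C* ≈ 6.52

From dC/dt = 0 with C > 0: 0.00239N* = 0.777, so N* = 325.
Substitute into dN/dt = 0: 0.243(1 - 325/489) = 0.0125C*.
The bracket is 0.335, giving C* = 0.0814/0.0125 = 6.52.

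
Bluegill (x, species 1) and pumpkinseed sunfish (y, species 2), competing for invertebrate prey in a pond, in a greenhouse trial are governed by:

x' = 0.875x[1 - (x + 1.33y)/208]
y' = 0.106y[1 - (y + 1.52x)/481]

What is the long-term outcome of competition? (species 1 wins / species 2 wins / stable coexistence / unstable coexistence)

species 2 excludes species 1

Compare the nullcline intercepts: K1/α12 = 208/1.33 = 156 < K2 = 481; K2/α21 = 481/1.52 = 316 > K1 = 208.
Since the inequalities point opposite ways, species 2 can invade but species 1 cannot.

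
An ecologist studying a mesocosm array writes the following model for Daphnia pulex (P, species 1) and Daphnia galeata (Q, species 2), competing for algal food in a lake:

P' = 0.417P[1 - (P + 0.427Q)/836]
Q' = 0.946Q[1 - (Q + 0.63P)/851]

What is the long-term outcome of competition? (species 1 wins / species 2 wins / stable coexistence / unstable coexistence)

stable coexistence

Compare the nullcline intercepts: K1/α12 = 836/0.427 = 1960 > K2 = 851; K2/α21 = 851/0.63 = 1350 > K1 = 836.
Since both inequalities hold, each species can invade when rare, so the interior equilibrium is stable.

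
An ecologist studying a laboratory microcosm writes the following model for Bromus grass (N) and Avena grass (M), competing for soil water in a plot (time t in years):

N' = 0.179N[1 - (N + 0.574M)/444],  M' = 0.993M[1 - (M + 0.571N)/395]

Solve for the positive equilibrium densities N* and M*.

N* ≈ 323, M* ≈ 210

Setting both brackets to zero gives the nullclines N + 0.574M = 444 and 0.571N + M = 395.
Substituting M = 395 - 0.571N into the first: N(1 - 0.574·0.571) = 444 - 0.574·395.
So N* = 217/0.672 = 323, and then M* = 395 - 0.571·323 = 210.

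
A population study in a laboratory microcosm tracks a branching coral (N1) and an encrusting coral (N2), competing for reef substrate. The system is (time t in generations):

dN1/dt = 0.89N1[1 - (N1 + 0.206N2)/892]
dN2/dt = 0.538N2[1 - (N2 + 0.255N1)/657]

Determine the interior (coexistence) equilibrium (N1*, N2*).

Setting both brackets to zero gives the nullclines N1 + 0.206N2 = 892 and 0.255N1 + N2 = 657.
Substituting N2 = 657 - 0.255N1 into the first: N1(1 - 0.206·0.255) = 892 - 0.206·657.
So N1* = 757/0.947 = 799, and then N2* = 657 - 0.255·799 = 453.

N1* ≈ 799, N2* ≈ 453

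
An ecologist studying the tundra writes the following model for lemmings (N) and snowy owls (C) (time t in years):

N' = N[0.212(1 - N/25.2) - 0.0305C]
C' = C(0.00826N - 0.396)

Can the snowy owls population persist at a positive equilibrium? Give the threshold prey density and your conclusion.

Threshold N = 47.9; K < 47.9, so no, the predator goes extinct.

The predator equation gives dC/dt > 0 only when N > 0.396/0.00826 = 47.9.
Without the predator, N → K = 25.2. Since 25.2 < 47.9, the predator cannot invade.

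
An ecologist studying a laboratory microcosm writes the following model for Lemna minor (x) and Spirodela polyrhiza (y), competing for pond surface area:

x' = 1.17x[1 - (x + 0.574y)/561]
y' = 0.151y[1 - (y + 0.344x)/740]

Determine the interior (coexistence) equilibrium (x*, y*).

Setting both brackets to zero gives the nullclines x + 0.574y = 561 and 0.344x + y = 740.
Substituting y = 740 - 0.344x into the first: x(1 - 0.574·0.344) = 561 - 0.574·740.
So x* = 136/0.803 = 170, and then y* = 740 - 0.344·170 = 682.

x* ≈ 170, y* ≈ 682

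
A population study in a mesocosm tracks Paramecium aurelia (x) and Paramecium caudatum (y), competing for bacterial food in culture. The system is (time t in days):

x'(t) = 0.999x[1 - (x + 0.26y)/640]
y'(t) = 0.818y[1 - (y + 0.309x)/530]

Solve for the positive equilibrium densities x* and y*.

Setting both brackets to zero gives the nullclines x + 0.26y = 640 and 0.309x + y = 530.
Substituting y = 530 - 0.309x into the first: x(1 - 0.26·0.309) = 640 - 0.26·530.
So x* = 502/0.92 = 546, and then y* = 530 - 0.309·546 = 361.

x* ≈ 546, y* ≈ 361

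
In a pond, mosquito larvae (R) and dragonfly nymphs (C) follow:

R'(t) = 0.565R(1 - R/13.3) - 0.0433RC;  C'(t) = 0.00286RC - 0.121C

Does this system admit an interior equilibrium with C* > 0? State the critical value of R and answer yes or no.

Threshold R = 42.3; K < 42.3, so no, the predator goes extinct.

The predator equation gives dC/dt > 0 only when R > 0.121/0.00286 = 42.3.
Without the predator, R → K = 13.3. Since 13.3 < 42.3, the predator cannot invade.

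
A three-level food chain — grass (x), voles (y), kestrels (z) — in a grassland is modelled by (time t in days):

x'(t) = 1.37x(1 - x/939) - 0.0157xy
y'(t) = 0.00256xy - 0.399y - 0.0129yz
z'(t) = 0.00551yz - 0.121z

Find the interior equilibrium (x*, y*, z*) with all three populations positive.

x* ≈ 703, y* ≈ 22, z* ≈ 109

From dz/dt = 0: 0.00551y* = 0.121, so y* = 22.
From dx/dt = 0: 1.37(1 - x*/939) = 0.0157·22, giving x* = 939·(1 - 0.252) = 703.
From dy/dt = 0: 0.00256·703 - 0.399 = 0.0129z*, so z* = 1.4/0.0129 = 109.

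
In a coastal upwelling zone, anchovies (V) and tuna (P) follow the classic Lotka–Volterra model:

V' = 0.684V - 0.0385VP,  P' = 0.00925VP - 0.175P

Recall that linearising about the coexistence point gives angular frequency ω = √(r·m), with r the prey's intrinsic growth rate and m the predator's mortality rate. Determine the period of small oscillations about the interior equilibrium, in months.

T ≈ 18.2 months

Here r = 0.684 and m = 0.175, so r·m = 0.12.
ω = √0.12 = 0.346 per month, hence T = 2π/ω ≈ 18.2 months.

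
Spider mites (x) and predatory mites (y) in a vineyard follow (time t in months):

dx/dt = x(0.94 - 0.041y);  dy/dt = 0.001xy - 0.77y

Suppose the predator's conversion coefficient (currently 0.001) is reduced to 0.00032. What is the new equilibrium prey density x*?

x* ≈ 2410

At the interior fixed point, setting dy/dt = 0 with y > 0 fixes x* = (predator death rate)/(xy coefficient) — independent of the other coefficients.
With the change, x* = 0.77/0.00032 = 2410; it rises from 770.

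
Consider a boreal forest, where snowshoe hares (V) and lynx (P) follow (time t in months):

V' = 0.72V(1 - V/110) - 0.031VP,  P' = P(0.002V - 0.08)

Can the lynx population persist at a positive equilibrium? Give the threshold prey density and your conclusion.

The predator equation gives dP/dt > 0 only when V > 0.08/0.002 = 40.
Without the predator, V → K = 110. Since 110 > 40, the predator can invade and persist.

Threshold V = 40; K > 40, so yes, the predator persists.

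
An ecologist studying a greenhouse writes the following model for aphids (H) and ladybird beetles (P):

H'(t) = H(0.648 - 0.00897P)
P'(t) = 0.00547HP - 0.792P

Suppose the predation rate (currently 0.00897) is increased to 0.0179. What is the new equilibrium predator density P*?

At the interior fixed point, setting dH/dt = 0 with H > 0 fixes P* = (prey growth rate)/(HP coefficient) — independent of the other coefficients.
With the change, P* = 0.648/0.0179 = 36.2; it falls from 72.2.

P* ≈ 36.2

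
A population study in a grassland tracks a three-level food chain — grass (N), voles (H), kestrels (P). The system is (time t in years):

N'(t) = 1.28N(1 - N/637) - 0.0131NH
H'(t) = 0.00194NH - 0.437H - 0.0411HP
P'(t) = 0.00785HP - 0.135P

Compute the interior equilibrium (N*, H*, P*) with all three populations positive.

From dP/dt = 0: 0.00785H* = 0.135, so H* = 17.2.
From dN/dt = 0: 1.28(1 - N*/637) = 0.0131·17.2, giving N* = 637·(1 - 0.176) = 525.
From dH/dt = 0: 0.00194·525 - 0.437 = 0.0411P*, so P* = 0.581/0.0411 = 14.1.

N* ≈ 525, H* ≈ 17.2, P* ≈ 14.1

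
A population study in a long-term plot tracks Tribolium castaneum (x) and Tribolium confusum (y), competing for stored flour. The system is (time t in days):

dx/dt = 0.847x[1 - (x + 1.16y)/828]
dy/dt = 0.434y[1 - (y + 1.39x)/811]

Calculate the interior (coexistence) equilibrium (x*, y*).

x* ≈ 184, y* ≈ 555

Setting both brackets to zero gives the nullclines x + 1.16y = 828 and 1.39x + y = 811.
Substituting y = 811 - 1.39x into the first: x(1 - 1.16·1.39) = 828 - 1.16·811.
So x* = -113/-0.612 = 184, and then y* = 811 - 1.39·184 = 555.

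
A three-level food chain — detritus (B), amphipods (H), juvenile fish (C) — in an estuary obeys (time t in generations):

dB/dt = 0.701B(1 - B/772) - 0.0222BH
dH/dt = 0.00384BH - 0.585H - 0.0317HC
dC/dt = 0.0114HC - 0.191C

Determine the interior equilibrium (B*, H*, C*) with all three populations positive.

B* ≈ 362, H* ≈ 16.8, C* ≈ 25.4

From dC/dt = 0: 0.0114H* = 0.191, so H* = 16.8.
From dB/dt = 0: 0.701(1 - B*/772) = 0.0222·16.8, giving B* = 772·(1 - 0.531) = 362.
From dH/dt = 0: 0.00384·362 - 0.585 = 0.0317C*, so C* = 0.807/0.0317 = 25.4.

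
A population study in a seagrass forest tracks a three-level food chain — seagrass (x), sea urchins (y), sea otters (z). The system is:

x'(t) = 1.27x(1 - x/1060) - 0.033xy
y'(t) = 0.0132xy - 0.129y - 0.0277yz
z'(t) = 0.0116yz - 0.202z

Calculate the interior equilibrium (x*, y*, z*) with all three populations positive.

From dz/dt = 0: 0.0116y* = 0.202, so y* = 17.4.
From dx/dt = 0: 1.27(1 - x*/1060) = 0.033·17.4, giving x* = 1060·(1 - 0.452) = 580.
From dy/dt = 0: 0.0132·580 - 0.129 = 0.0277z*, so z* = 7.53/0.0277 = 272.

x* ≈ 580, y* ≈ 17.4, z* ≈ 272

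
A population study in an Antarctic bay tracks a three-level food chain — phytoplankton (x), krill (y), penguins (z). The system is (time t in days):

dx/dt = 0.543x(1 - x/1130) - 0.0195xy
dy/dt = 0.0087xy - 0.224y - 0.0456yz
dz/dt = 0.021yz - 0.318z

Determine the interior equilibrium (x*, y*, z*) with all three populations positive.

From dz/dt = 0: 0.021y* = 0.318, so y* = 15.1.
From dx/dt = 0: 0.543(1 - x*/1130) = 0.0195·15.1, giving x* = 1130·(1 - 0.544) = 516.
From dy/dt = 0: 0.0087·516 - 0.224 = 0.0456z*, so z* = 4.26/0.0456 = 93.4.

x* ≈ 516, y* ≈ 15.1, z* ≈ 93.4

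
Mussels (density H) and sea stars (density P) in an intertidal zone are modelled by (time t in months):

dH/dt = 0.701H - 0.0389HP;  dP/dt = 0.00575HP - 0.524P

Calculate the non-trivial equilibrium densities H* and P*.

Set dP/dt = 0 with P > 0: 0.00575H - 0.524 = 0, so H* = 0.524/0.00575 = 91.1.
Set dH/dt = 0 with H > 0: 0.701 - 0.0389P = 0, so P* = 0.701/0.0389 = 18.

H* ≈ 91.1, P* ≈ 18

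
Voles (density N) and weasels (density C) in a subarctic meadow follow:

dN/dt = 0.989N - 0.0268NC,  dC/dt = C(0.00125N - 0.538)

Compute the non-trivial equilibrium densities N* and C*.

Set dC/dt = 0 with C > 0: 0.00125N - 0.538 = 0, so N* = 0.538/0.00125 = 430.
Set dN/dt = 0 with N > 0: 0.989 - 0.0268C = 0, so C* = 0.989/0.0268 = 36.9.

N* ≈ 430, C* ≈ 36.9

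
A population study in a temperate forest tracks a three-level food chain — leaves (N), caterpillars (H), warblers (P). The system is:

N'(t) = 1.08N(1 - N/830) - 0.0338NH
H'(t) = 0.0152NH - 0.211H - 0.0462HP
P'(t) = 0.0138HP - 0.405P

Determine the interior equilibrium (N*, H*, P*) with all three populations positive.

N* ≈ 67.7, H* ≈ 29.3, P* ≈ 17.7

From dP/dt = 0: 0.0138H* = 0.405, so H* = 29.3.
From dN/dt = 0: 1.08(1 - N*/830) = 0.0338·29.3, giving N* = 830·(1 - 0.918) = 67.7.
From dH/dt = 0: 0.0152·67.7 - 0.211 = 0.0462P*, so P* = 0.817/0.0462 = 17.7.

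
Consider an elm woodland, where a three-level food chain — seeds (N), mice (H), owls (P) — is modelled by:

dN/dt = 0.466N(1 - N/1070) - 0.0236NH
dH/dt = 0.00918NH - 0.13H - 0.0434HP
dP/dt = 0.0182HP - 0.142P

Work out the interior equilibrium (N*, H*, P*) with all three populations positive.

From dP/dt = 0: 0.0182H* = 0.142, so H* = 7.8.
From dN/dt = 0: 0.466(1 - N*/1070) = 0.0236·7.8, giving N* = 1070·(1 - 0.395) = 647.
From dH/dt = 0: 0.00918·647 - 0.13 = 0.0434P*, so P* = 5.81/0.0434 = 134.

N* ≈ 647, H* ≈ 7.8, P* ≈ 134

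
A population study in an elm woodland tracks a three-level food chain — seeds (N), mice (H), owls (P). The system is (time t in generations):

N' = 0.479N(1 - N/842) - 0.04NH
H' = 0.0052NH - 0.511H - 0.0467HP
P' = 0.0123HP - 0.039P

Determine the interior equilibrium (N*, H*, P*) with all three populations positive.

N* ≈ 619, H* ≈ 3.17, P* ≈ 58

From dP/dt = 0: 0.0123H* = 0.039, so H* = 3.17.
From dN/dt = 0: 0.479(1 - N*/842) = 0.04·3.17, giving N* = 842·(1 - 0.265) = 619.
From dH/dt = 0: 0.0052·619 - 0.511 = 0.0467P*, so P* = 2.71/0.0467 = 58.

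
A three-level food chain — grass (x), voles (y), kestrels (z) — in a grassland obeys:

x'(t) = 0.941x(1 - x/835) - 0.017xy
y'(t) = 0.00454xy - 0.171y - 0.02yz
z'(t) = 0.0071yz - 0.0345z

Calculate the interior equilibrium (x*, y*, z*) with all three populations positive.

x* ≈ 762, y* ≈ 4.86, z* ≈ 164

From dz/dt = 0: 0.0071y* = 0.0345, so y* = 4.86.
From dx/dt = 0: 0.941(1 - x*/835) = 0.017·4.86, giving x* = 835·(1 - 0.0878) = 762.
From dy/dt = 0: 0.00454·762 - 0.171 = 0.02z*, so z* = 3.29/0.02 = 164.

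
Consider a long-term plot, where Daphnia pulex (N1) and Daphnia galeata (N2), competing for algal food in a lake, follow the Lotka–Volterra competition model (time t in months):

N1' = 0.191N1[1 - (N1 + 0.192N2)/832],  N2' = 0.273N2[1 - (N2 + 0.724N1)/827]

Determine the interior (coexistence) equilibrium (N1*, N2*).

Setting both brackets to zero gives the nullclines N1 + 0.192N2 = 832 and 0.724N1 + N2 = 827.
Substituting N2 = 827 - 0.724N1 into the first: N1(1 - 0.192·0.724) = 832 - 0.192·827.
So N1* = 673/0.861 = 782, and then N2* = 827 - 0.724·782 = 261.

N1* ≈ 782, N2* ≈ 261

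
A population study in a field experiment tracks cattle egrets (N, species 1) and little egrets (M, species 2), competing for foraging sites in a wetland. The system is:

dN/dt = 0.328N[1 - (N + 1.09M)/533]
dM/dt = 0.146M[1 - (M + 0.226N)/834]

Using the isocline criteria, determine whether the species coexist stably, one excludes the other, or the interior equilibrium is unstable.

species 2 excludes species 1

Compare the nullcline intercepts: K1/α12 = 533/1.09 = 489 < K2 = 834; K2/α21 = 834/0.226 = 3690 > K1 = 533.
Since the inequalities point opposite ways, species 2 can invade but species 1 cannot.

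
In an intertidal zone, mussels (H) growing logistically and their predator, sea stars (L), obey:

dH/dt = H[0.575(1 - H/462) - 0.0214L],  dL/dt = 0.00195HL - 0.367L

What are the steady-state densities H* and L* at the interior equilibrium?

H* ≈ 188, L* ≈ 15.9

From dL/dt = 0 with L > 0: 0.00195H* = 0.367, so H* = 188.
Substitute into dH/dt = 0: 0.575(1 - 188/462) = 0.0214L*.
The bracket is 0.593, giving L* = 0.341/0.0214 = 15.9.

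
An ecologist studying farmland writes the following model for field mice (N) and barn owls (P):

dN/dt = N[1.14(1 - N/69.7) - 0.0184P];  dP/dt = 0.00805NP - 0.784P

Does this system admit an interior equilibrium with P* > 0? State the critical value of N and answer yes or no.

Threshold N = 97.4; K < 97.4, so no, the predator goes extinct.

The predator equation gives dP/dt > 0 only when N > 0.784/0.00805 = 97.4.
Without the predator, N → K = 69.7. Since 69.7 < 97.4, the predator cannot invade.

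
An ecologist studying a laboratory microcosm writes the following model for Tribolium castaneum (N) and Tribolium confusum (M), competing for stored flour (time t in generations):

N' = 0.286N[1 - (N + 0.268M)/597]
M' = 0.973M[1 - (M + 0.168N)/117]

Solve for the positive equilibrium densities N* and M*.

N* ≈ 592, M* ≈ 17.5

Setting both brackets to zero gives the nullclines N + 0.268M = 597 and 0.168N + M = 117.
Substituting M = 117 - 0.168N into the first: N(1 - 0.268·0.168) = 597 - 0.268·117.
So N* = 566/0.955 = 592, and then M* = 117 - 0.168·592 = 17.5.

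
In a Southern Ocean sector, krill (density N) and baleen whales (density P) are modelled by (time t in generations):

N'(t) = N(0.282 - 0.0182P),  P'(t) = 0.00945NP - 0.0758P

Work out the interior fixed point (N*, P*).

N* ≈ 8.02, P* ≈ 15.5

Set dP/dt = 0 with P > 0: 0.00945N - 0.0758 = 0, so N* = 0.0758/0.00945 = 8.02.
Set dN/dt = 0 with N > 0: 0.282 - 0.0182P = 0, so P* = 0.282/0.0182 = 15.5.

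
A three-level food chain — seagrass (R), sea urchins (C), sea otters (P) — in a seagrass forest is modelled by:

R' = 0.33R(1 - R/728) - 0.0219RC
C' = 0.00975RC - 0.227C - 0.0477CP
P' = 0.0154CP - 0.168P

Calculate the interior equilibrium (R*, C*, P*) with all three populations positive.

R* ≈ 201, C* ≈ 10.9, P* ≈ 36.3

From dP/dt = 0: 0.0154C* = 0.168, so C* = 10.9.
From dR/dt = 0: 0.33(1 - R*/728) = 0.0219·10.9, giving R* = 728·(1 - 0.724) = 201.
From dC/dt = 0: 0.00975·201 - 0.227 = 0.0477P*, so P* = 1.73/0.0477 = 36.3.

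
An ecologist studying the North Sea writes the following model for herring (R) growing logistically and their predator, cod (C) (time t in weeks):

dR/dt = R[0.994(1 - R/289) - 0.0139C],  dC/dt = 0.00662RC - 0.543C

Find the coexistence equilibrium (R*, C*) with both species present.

From dC/dt = 0 with C > 0: 0.00662R* = 0.543, so R* = 82.
Substitute into dR/dt = 0: 0.994(1 - 82/289) = 0.0139C*.
The bracket is 0.716, giving C* = 0.712/0.0139 = 51.2.

R* ≈ 82, C* ≈ 51.2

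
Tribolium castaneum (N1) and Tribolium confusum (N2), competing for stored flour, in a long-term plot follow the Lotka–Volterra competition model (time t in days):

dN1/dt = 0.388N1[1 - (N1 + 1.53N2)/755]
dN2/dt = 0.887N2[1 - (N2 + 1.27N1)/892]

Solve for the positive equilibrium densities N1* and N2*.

Setting both brackets to zero gives the nullclines N1 + 1.53N2 = 755 and 1.27N1 + N2 = 892.
Substituting N2 = 892 - 1.27N1 into the first: N1(1 - 1.53·1.27) = 755 - 1.53·892.
So N1* = -610/-0.943 = 647, and then N2* = 892 - 1.27·647 = 70.9.

N1* ≈ 647, N2* ≈ 70.9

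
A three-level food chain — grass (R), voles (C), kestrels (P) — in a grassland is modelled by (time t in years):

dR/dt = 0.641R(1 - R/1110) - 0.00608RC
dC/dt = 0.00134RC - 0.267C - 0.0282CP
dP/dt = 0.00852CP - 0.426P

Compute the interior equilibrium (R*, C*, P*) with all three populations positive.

R* ≈ 584, C* ≈ 50, P* ≈ 18.3

From dP/dt = 0: 0.00852C* = 0.426, so C* = 50.
From dR/dt = 0: 0.641(1 - R*/1110) = 0.00608·50, giving R* = 1110·(1 - 0.474) = 584.
From dC/dt = 0: 0.00134·584 - 0.267 = 0.0282P*, so P* = 0.515/0.0282 = 18.3.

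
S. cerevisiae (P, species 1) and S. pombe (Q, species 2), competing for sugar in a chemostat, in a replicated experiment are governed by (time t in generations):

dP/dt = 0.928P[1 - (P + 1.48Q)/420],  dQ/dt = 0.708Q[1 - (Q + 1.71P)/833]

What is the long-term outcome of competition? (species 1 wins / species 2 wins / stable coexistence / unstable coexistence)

Compare the nullcline intercepts: K1/α12 = 420/1.48 = 284 < K2 = 833; K2/α21 = 833/1.71 = 487 > K1 = 420.
Since the inequalities point opposite ways, species 2 can invade but species 1 cannot.

species 2 excludes species 1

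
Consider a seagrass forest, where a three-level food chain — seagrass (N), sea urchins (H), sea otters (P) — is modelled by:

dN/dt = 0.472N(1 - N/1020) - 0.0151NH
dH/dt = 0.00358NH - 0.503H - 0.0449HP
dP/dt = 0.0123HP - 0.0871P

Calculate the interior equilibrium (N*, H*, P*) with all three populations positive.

From dP/dt = 0: 0.0123H* = 0.0871, so H* = 7.08.
From dN/dt = 0: 0.472(1 - N*/1020) = 0.0151·7.08, giving N* = 1020·(1 - 0.227) = 789.
From dH/dt = 0: 0.00358·789 - 0.503 = 0.0449P*, so P* = 2.32/0.0449 = 51.7.

N* ≈ 789, H* ≈ 7.08, P* ≈ 51.7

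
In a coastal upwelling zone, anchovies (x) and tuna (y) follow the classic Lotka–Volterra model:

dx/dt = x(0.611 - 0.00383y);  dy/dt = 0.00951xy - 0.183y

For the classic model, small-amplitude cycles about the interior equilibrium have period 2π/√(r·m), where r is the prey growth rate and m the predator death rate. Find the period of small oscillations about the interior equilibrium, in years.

T ≈ 18.8 years

Here r = 0.611 and m = 0.183, so r·m = 0.112.
ω = √0.112 = 0.334 per year, hence T = 2π/ω ≈ 18.8 years.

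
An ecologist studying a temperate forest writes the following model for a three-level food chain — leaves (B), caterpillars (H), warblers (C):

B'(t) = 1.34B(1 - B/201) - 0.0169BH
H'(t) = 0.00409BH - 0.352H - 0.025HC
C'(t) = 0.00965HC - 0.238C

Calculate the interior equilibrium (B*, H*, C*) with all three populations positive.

B* ≈ 138, H* ≈ 24.7, C* ≈ 8.58

From dC/dt = 0: 0.00965H* = 0.238, so H* = 24.7.
From dB/dt = 0: 1.34(1 - B*/201) = 0.0169·24.7, giving B* = 201·(1 - 0.311) = 138.
From dH/dt = 0: 0.00409·138 - 0.352 = 0.025C*, so C* = 0.214/0.025 = 8.58.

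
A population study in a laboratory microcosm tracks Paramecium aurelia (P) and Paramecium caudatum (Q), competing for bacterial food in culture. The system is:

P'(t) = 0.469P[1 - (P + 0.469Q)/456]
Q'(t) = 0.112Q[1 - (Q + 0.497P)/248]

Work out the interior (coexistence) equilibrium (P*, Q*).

P* ≈ 443, Q* ≈ 27.9

Setting both brackets to zero gives the nullclines P + 0.469Q = 456 and 0.497P + Q = 248.
Substituting Q = 248 - 0.497P into the first: P(1 - 0.469·0.497) = 456 - 0.469·248.
So P* = 340/0.767 = 443, and then Q* = 248 - 0.497·443 = 27.9.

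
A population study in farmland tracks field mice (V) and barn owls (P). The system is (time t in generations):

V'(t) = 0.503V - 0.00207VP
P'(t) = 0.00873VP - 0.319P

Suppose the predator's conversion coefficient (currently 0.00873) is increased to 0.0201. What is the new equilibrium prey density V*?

At the interior fixed point, setting dP/dt = 0 with P > 0 fixes V* = (predator death rate)/(VP coefficient) — independent of the other coefficients.
With the change, V* = 0.319/0.0201 = 15.9; it falls from 36.5.

V* ≈ 15.9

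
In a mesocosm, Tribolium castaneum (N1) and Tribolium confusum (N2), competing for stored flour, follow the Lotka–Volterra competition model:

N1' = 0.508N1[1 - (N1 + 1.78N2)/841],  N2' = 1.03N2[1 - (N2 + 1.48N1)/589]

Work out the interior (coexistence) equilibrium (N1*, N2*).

Setting both brackets to zero gives the nullclines N1 + 1.78N2 = 841 and 1.48N1 + N2 = 589.
Substituting N2 = 589 - 1.48N1 into the first: N1(1 - 1.78·1.48) = 841 - 1.78·589.
So N1* = -207/-1.63 = 127, and then N2* = 589 - 1.48·127 = 401.

N1* ≈ 127, N2* ≈ 401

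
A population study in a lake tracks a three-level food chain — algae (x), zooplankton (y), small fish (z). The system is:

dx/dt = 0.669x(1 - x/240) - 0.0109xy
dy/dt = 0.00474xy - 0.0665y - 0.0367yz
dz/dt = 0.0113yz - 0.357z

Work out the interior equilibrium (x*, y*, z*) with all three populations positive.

From dz/dt = 0: 0.0113y* = 0.357, so y* = 31.6.
From dx/dt = 0: 0.669(1 - x*/240) = 0.0109·31.6, giving x* = 240·(1 - 0.515) = 116.
From dy/dt = 0: 0.00474·116 - 0.0665 = 0.0367z*, so z* = 0.486/0.0367 = 13.2.

x* ≈ 116, y* ≈ 31.6, z* ≈ 13.2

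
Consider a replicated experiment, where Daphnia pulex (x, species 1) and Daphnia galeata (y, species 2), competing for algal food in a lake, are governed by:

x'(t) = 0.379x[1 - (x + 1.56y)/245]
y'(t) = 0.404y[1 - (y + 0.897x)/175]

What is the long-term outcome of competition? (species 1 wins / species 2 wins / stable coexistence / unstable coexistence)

Compare the nullcline intercepts: K1/α12 = 245/1.56 = 157 < K2 = 175; K2/α21 = 175/0.897 = 195 < K1 = 245.
Since both are reversed, neither can invade when rare; the interior point is a saddle.

unstable coexistence (outcome depends on initial conditions)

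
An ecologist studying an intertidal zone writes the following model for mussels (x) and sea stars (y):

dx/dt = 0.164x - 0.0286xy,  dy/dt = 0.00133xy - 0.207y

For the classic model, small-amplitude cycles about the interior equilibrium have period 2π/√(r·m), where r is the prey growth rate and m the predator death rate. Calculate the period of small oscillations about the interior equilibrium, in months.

Here r = 0.164 and m = 0.207, so r·m = 0.0339.
ω = √0.0339 = 0.184 per month, hence T = 2π/ω ≈ 34.1 months.

T ≈ 34.1 months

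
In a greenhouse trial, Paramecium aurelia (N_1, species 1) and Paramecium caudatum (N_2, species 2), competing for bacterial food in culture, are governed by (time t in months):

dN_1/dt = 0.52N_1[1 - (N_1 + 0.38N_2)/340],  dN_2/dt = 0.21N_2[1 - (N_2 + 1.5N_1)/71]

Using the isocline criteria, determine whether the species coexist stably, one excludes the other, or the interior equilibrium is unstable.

Compare the nullcline intercepts: K1/α12 = 340/0.38 = 895 > K2 = 71; K2/α21 = 71/1.5 = 47.3 < K1 = 340.
Since the inequalities point opposite ways, species 1 can invade but species 2 cannot.

species 1 excludes species 2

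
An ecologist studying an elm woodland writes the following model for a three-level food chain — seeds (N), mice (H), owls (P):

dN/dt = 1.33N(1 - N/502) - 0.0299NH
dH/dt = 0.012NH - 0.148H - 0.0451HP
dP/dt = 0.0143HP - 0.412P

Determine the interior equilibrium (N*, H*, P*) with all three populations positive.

From dP/dt = 0: 0.0143H* = 0.412, so H* = 28.8.
From dN/dt = 0: 1.33(1 - N*/502) = 0.0299·28.8, giving N* = 502·(1 - 0.648) = 177.
From dH/dt = 0: 0.012·177 - 0.148 = 0.0451P*, so P* = 1.97/0.0451 = 43.8.

N* ≈ 177, H* ≈ 28.8, P* ≈ 43.8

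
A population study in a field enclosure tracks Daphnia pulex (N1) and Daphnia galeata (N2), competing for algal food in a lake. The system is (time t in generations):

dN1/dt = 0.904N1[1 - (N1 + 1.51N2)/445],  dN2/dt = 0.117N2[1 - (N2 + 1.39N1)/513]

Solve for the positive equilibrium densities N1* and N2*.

N1* ≈ 300, N2* ≈ 96.1

Setting both brackets to zero gives the nullclines N1 + 1.51N2 = 445 and 1.39N1 + N2 = 513.
Substituting N2 = 513 - 1.39N1 into the first: N1(1 - 1.51·1.39) = 445 - 1.51·513.
So N1* = -330/-1.1 = 300, and then N2* = 513 - 1.39·300 = 96.1.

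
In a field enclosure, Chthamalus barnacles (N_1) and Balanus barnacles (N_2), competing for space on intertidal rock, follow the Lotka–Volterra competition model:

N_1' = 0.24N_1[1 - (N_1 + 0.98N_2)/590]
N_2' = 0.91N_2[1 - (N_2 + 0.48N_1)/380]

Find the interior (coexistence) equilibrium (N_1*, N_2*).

N_1* ≈ 411, N_2* ≈ 183

Setting both brackets to zero gives the nullclines N_1 + 0.98N_2 = 590 and 0.48N_1 + N_2 = 380.
Substituting N_2 = 380 - 0.48N_1 into the first: N_1(1 - 0.98·0.48) = 590 - 0.98·380.
So N_1* = 218/0.53 = 411, and then N_2* = 380 - 0.48·411 = 183.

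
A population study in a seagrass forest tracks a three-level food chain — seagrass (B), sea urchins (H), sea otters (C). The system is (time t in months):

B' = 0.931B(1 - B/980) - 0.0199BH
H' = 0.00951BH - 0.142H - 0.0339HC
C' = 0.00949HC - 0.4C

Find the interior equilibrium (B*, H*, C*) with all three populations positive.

B* ≈ 97.1, H* ≈ 42.1, C* ≈ 23

From dC/dt = 0: 0.00949H* = 0.4, so H* = 42.1.
From dB/dt = 0: 0.931(1 - B*/980) = 0.0199·42.1, giving B* = 980·(1 - 0.901) = 97.1.
From dH/dt = 0: 0.00951·97.1 - 0.142 = 0.0339C*, so C* = 0.781/0.0339 = 23.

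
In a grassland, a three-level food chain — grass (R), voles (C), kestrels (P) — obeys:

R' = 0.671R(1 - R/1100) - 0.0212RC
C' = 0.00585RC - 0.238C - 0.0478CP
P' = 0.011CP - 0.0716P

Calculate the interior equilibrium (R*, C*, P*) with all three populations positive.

R* ≈ 874, C* ≈ 6.51, P* ≈ 102

From dP/dt = 0: 0.011C* = 0.0716, so C* = 6.51.
From dR/dt = 0: 0.671(1 - R*/1100) = 0.0212·6.51, giving R* = 1100·(1 - 0.206) = 874.
From dC/dt = 0: 0.00585·874 - 0.238 = 0.0478P*, so P* = 4.87/0.0478 = 102.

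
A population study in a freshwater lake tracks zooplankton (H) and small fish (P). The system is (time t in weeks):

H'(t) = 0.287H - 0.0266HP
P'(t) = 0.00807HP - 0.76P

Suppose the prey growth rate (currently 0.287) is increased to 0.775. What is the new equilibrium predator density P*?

P* ≈ 29.1

At the interior fixed point, setting dH/dt = 0 with H > 0 fixes P* = (prey growth rate)/(HP coefficient) — independent of the other coefficients.
With the change, P* = 0.775/0.0266 = 29.1; it rises from 10.8.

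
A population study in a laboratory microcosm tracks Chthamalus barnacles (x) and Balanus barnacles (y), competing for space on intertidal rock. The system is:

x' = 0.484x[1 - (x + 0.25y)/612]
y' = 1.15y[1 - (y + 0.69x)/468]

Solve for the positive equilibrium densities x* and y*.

x* ≈ 598, y* ≈ 55.3

Setting both brackets to zero gives the nullclines x + 0.25y = 612 and 0.69x + y = 468.
Substituting y = 468 - 0.69x into the first: x(1 - 0.25·0.69) = 612 - 0.25·468.
So x* = 495/0.828 = 598, and then y* = 468 - 0.69·598 = 55.3.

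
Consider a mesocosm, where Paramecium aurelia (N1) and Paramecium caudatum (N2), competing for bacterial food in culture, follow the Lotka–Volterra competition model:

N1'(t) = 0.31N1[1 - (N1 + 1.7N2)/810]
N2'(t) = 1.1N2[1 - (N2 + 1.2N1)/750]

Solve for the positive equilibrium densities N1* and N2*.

Setting both brackets to zero gives the nullclines N1 + 1.7N2 = 810 and 1.2N1 + N2 = 750.
Substituting N2 = 750 - 1.2N1 into the first: N1(1 - 1.7·1.2) = 810 - 1.7·750.
So N1* = -465/-1.04 = 447, and then N2* = 750 - 1.2·447 = 213.

N1* ≈ 447, N2* ≈ 213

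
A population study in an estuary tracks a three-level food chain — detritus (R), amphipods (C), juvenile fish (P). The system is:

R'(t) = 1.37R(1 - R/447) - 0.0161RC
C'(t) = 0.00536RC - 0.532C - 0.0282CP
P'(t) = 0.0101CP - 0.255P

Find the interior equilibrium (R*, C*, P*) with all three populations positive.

From dP/dt = 0: 0.0101C* = 0.255, so C* = 25.2.
From dR/dt = 0: 1.37(1 - R*/447) = 0.0161·25.2, giving R* = 447·(1 - 0.297) = 314.
From dC/dt = 0: 0.00536·314 - 0.532 = 0.0282P*, so P* = 1.15/0.0282 = 40.9.

R* ≈ 314, C* ≈ 25.2, P* ≈ 40.9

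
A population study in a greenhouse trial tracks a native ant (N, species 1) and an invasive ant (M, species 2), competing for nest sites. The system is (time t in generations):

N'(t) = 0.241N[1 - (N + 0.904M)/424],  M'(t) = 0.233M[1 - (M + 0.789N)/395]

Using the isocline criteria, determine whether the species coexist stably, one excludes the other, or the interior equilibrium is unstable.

Compare the nullcline intercepts: K1/α12 = 424/0.904 = 469 > K2 = 395; K2/α21 = 395/0.789 = 501 > K1 = 424.
Since both inequalities hold, each species can invade when rare, so the interior equilibrium is stable.

stable coexistence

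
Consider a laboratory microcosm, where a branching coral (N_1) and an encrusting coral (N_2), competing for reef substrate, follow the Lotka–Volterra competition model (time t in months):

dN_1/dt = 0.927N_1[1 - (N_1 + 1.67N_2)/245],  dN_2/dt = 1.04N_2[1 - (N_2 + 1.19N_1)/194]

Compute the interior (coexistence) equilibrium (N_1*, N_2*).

N_1* ≈ 80, N_2* ≈ 98.8

Setting both brackets to zero gives the nullclines N_1 + 1.67N_2 = 245 and 1.19N_1 + N_2 = 194.
Substituting N_2 = 194 - 1.19N_1 into the first: N_1(1 - 1.67·1.19) = 245 - 1.67·194.
So N_1* = -79/-0.987 = 80, and then N_2* = 194 - 1.19·80 = 98.8.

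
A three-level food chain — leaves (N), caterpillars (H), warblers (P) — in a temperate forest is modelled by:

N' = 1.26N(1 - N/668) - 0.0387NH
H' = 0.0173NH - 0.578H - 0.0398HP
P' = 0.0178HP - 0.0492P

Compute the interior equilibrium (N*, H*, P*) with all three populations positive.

N* ≈ 611, H* ≈ 2.76, P* ≈ 251

From dP/dt = 0: 0.0178H* = 0.0492, so H* = 2.76.
From dN/dt = 0: 1.26(1 - N*/668) = 0.0387·2.76, giving N* = 668·(1 - 0.0849) = 611.
From dH/dt = 0: 0.0173·611 - 0.578 = 0.0398P*, so P* = 10/0.0398 = 251.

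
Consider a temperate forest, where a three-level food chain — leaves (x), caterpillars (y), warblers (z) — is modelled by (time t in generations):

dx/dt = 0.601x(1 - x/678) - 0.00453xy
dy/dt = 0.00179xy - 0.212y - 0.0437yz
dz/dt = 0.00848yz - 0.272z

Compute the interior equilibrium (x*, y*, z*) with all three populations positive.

From dz/dt = 0: 0.00848y* = 0.272, so y* = 32.1.
From dx/dt = 0: 0.601(1 - x*/678) = 0.00453·32.1, giving x* = 678·(1 - 0.242) = 514.
From dy/dt = 0: 0.00179·514 - 0.212 = 0.0437z*, so z* = 0.708/0.0437 = 16.2.

x* ≈ 514, y* ≈ 32.1, z* ≈ 16.2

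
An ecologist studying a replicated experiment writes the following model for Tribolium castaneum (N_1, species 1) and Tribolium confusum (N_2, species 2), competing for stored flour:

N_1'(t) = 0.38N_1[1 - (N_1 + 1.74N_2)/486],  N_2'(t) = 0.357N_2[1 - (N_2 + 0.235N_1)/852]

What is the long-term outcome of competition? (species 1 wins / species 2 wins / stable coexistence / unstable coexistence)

species 2 excludes species 1

Compare the nullcline intercepts: K1/α12 = 486/1.74 = 279 < K2 = 852; K2/α21 = 852/0.235 = 3630 > K1 = 486.
Since the inequalities point opposite ways, species 2 can invade but species 1 cannot.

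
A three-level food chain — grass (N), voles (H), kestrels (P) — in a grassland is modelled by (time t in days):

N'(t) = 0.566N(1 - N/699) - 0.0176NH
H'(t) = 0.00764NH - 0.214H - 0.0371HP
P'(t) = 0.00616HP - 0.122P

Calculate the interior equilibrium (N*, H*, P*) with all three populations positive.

N* ≈ 269, H* ≈ 19.8, P* ≈ 49.5

From dP/dt = 0: 0.00616H* = 0.122, so H* = 19.8.
From dN/dt = 0: 0.566(1 - N*/699) = 0.0176·19.8, giving N* = 699·(1 - 0.616) = 269.
From dH/dt = 0: 0.00764·269 - 0.214 = 0.0371P*, so P* = 1.84/0.0371 = 49.5.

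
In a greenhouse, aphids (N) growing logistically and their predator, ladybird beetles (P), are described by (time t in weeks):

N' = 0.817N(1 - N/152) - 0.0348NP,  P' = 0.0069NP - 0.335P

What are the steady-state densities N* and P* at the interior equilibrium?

From dP/dt = 0 with P > 0: 0.0069N* = 0.335, so N* = 48.6.
Substitute into dN/dt = 0: 0.817(1 - 48.6/152) = 0.0348P*.
The bracket is 0.681, giving P* = 0.556/0.0348 = 16.

N* ≈ 48.6, P* ≈ 16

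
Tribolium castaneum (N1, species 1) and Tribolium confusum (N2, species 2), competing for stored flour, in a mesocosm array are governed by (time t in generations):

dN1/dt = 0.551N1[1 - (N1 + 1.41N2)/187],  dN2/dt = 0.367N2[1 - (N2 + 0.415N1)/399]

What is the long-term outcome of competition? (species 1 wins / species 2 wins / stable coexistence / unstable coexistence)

species 2 excludes species 1

Compare the nullcline intercepts: K1/α12 = 187/1.41 = 133 < K2 = 399; K2/α21 = 399/0.415 = 961 > K1 = 187.
Since the inequalities point opposite ways, species 2 can invade but species 1 cannot.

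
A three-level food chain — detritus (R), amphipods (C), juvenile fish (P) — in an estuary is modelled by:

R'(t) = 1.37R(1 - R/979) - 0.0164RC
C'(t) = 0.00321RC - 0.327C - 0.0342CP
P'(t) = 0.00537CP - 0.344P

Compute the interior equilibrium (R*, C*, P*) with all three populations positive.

R* ≈ 228, C* ≈ 64.1, P* ≈ 11.9

From dP/dt = 0: 0.00537C* = 0.344, so C* = 64.1.
From dR/dt = 0: 1.37(1 - R*/979) = 0.0164·64.1, giving R* = 979·(1 - 0.767) = 228.
From dC/dt = 0: 0.00321·228 - 0.327 = 0.0342P*, so P* = 0.406/0.0342 = 11.9.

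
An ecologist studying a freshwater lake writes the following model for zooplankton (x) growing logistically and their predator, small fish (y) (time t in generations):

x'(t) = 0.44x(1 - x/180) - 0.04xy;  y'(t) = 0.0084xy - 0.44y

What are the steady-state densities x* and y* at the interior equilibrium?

From dy/dt = 0 with y > 0: 0.0084x* = 0.44, so x* = 52.4.
Substitute into dx/dt = 0: 0.44(1 - 52.4/180) = 0.04y*.
The bracket is 0.709, giving y* = 0.312/0.04 = 7.8.

x* ≈ 52.4, y* ≈ 7.8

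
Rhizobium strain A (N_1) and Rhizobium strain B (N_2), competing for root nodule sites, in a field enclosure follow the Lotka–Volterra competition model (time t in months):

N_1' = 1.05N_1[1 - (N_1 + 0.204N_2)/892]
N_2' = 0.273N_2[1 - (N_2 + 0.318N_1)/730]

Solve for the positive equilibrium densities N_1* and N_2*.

N_1* ≈ 795, N_2* ≈ 477

Setting both brackets to zero gives the nullclines N_1 + 0.204N_2 = 892 and 0.318N_1 + N_2 = 730.
Substituting N_2 = 730 - 0.318N_1 into the first: N_1(1 - 0.204·0.318) = 892 - 0.204·730.
So N_1* = 743/0.935 = 795, and then N_2* = 730 - 0.318·795 = 477.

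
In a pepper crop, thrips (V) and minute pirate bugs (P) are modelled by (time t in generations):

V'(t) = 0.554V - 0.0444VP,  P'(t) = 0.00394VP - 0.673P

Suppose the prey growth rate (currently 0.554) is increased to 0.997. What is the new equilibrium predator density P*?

P* ≈ 22.5

At the interior fixed point, setting dV/dt = 0 with V > 0 fixes P* = (prey growth rate)/(VP coefficient) — independent of the other coefficients.
With the change, P* = 0.997/0.0444 = 22.5; it rises from 12.5.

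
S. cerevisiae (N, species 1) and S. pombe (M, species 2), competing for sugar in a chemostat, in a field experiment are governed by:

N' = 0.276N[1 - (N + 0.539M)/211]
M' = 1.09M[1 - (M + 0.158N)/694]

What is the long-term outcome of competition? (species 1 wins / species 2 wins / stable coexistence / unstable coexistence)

species 2 excludes species 1

Compare the nullcline intercepts: K1/α12 = 211/0.539 = 391 < K2 = 694; K2/α21 = 694/0.158 = 4390 > K1 = 211.
Since the inequalities point opposite ways, species 2 can invade but species 1 cannot.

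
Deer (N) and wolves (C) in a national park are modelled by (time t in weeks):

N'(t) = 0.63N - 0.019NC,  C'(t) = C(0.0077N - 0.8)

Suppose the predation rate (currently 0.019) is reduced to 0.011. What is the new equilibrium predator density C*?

At the interior fixed point, setting dN/dt = 0 with N > 0 fixes C* = (prey growth rate)/(NC coefficient) — independent of the other coefficients.
With the change, C* = 0.63/0.011 = 57.3; it rises from 33.2.

C* ≈ 57.3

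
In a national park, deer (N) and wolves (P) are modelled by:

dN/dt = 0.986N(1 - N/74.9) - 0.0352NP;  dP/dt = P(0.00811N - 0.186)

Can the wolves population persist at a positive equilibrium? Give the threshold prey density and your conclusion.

Threshold N = 22.9; K > 22.9, so yes, the predator persists.

The predator equation gives dP/dt > 0 only when N > 0.186/0.00811 = 22.9.
Without the predator, N → K = 74.9. Since 74.9 > 22.9, the predator can invade and persist.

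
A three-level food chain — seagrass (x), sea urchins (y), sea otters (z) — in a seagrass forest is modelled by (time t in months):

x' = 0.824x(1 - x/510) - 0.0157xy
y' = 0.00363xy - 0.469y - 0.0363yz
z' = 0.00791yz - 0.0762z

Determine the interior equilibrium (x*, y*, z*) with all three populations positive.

x* ≈ 416, y* ≈ 9.63, z* ≈ 28.7

From dz/dt = 0: 0.00791y* = 0.0762, so y* = 9.63.
From dx/dt = 0: 0.824(1 - x*/510) = 0.0157·9.63, giving x* = 510·(1 - 0.184) = 416.
From dy/dt = 0: 0.00363·416 - 0.469 = 0.0363z*, so z* = 1.04/0.0363 = 28.7.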